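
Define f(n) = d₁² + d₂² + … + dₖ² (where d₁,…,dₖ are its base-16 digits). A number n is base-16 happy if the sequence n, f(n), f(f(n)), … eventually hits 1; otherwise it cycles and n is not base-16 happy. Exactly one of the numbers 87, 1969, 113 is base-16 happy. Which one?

87

87: 87 → 74 → 116 → 65 → 17 → 2 → 4 → 16 → 1  — reaches 1 (base-16 happy)
1969: 1969 → 171 → 221 → 338 → 30 → 197 → 169 → 181 → 146 → 85 → 50 → 13 → 169  — repeats 169 (not base-16 happy)
113: 113 → 50 → 13 → 169 → 181 → 146 → 85 → 50  — repeats 50 (not base-16 happy)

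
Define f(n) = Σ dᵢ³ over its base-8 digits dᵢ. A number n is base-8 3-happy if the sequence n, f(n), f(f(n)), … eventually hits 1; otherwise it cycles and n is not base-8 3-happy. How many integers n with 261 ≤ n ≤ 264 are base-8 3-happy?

1

261: 261 → 189 → 476 → 434 → 440 → 559 → 469 → 476  (repeats 476)
262: 262 → 280 → 91 → 55 → 559 → 469 → 476 → 434 → 440 → 559  (repeats 559)
263: 263 → 407 → 567 → 560 → 217 → 55 → 559 → 469 → 476 → 434 → 440 → 559  (repeats 559)
264: 264 → 65 → 2 → 8 → 1  (reaches 1)
base-8 3-happy: 264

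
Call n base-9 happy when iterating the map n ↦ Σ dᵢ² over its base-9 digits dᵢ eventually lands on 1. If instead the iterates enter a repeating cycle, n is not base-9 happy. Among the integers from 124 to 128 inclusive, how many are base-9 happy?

2

124: 124 → 66 → 58 → 52 → 74 → 68 → 74  — not base-9 happy
125: 125 → 81 → 1  — base-9 happy
126: 126 → 26 → 68 → 74 → 68  — not base-9 happy
127: 127 → 27 → 9 → 1  — base-9 happy
128: 128 → 30 → 18 → 4 → 16 → 50 → 50  — not base-9 happy
base-9 happy: 125, 127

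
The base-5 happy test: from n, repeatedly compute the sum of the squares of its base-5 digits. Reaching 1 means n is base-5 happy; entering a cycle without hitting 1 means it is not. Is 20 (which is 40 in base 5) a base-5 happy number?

20 = (4,0)_5 → 4² + 0² = 16
16 = (3,1)_5 → 3² + 1² = 10
10 = (2,0)_5 → 2² + 0² = 4
4 = (4)_5 → 4² = 16  — 16 already seen; the sequence cycles without reaching 1.

not base-5 happy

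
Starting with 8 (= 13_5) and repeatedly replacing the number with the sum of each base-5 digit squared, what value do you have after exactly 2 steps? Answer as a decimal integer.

4

8 = (1,3)_5 → 10
10 = (2,0)_5 → 4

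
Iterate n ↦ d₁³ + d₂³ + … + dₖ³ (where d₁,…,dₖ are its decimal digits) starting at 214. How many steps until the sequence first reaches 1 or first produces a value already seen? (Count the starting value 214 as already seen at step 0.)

3

214 → 2³ + 1³ + 4³ = 73
73 → 7³ + 3³ = 370
370 → 3³ + 7³ + 0³ = 370  — 370 repeats.
That took 3 steps.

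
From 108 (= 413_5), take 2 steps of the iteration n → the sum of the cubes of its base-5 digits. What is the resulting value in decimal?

108 = (4,1,3)_5 → 92
92 = (3,3,2)_5 → 62

62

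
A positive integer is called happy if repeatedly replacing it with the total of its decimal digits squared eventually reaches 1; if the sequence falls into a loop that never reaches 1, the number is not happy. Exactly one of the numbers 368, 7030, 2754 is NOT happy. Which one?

7030

368: 368 → 109 → 82 → 68 → 100 → 1  — reaches 1 (happy)
7030: 7030 → 58 → 89 → 145 → 42 → 20 → 4 → 16 → 37 → 58  — repeats 58 (not happy)
2754: 2754 → 94 → 97 → 130 → 10 → 1  — reaches 1 (happy)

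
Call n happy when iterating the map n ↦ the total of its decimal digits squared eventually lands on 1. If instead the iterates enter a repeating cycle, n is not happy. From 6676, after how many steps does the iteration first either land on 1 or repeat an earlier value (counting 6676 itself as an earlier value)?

14

6676 → 6² + 6² + 7² + 6² = 36 + 36 + 49 + 36 = 157
157 → 1² + 5² + 7² = 1 + 25 + 49 = 75
75 → 7² + 5² = 49 + 25 = 74
74 → 7² + 4² = 49 + 16 = 65
65 → 6² + 5² = 36 + 25 = 61
61 → 6² + 1² = 36 + 1 = 37
37 → 3² + 7² = 9 + 49 = 58
58 → 5² + 8² = 25 + 64 = 89
89 → 8² + 9² = 64 + 81 = 145
145 → 1² + 4² + 5² = 1 + 16 + 25 = 42
42 → 4² + 2² = 16 + 4 = 20
20 → 2² + 0² = 4 + 0 = 4
4 → 4² = 16
16 → 1² + 6² = 1 + 36 = 37  — 37 repeats.
That took 14 steps.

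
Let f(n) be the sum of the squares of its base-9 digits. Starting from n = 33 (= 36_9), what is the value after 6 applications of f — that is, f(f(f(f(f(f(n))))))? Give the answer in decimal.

33 = (3,6)_9 → 3² + 6² = 9 + 36 = 45
45 = (5,0)_9 → 5² + 0² = 25 + 0 = 25
25 = (2,7)_9 → 2² + 7² = 4 + 49 = 53
53 = (5,8)_9 → 5² + 8² = 25 + 64 = 89
89 = (1,0,8)_9 → 1² + 0² + 8² = 1 + 0 + 64 = 65
65 = (7,2)_9 → 7² + 2² = 49 + 4 = 53

53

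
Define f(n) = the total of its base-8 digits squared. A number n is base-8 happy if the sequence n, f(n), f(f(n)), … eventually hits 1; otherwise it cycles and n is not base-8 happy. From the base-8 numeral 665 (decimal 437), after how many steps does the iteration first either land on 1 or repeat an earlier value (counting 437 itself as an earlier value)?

4

437 = (6,6,5)_8 → 6² + 6² + 5² = 36 + 36 + 25 = 97
97 = (1,4,1)_8 → 1² + 4² + 1² = 1 + 16 + 1 = 18
18 = (2,2)_8 → 2² + 2² = 4 + 4 = 8
8 = (1,0)_8 → 1² + 0² = 1 + 0 = 1  — reached 1.
That took 4 steps.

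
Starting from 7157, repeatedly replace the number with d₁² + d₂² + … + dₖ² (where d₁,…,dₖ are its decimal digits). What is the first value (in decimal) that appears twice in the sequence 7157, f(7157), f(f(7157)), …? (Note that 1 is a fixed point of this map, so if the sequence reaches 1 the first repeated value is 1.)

89

7157 → 7² + 1² + 5² + 7² = 124
124 → 1² + 2² + 4² = 21
21 → 2² + 1² = 5
5 → 5² = 25
25 → 2² + 5² = 29
29 → 2² + 9² = 85
85 → 8² + 5² = 89
89 → 8² + 9² = 145
145 → 1² + 4² + 5² = 42
42 → 4² + 2² = 20
20 → 2² + 0² = 4
4 → 4² = 16
16 → 1² + 6² = 37
37 → 3² + 7² = 58
58 → 5² + 8² = 89  — 89 already appeared earlier.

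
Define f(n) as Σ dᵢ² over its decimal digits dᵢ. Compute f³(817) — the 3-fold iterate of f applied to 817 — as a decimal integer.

817 → 8² + 1² + 7² = 114
114 → 1² + 1² + 4² = 18
18 → 1² + 8² = 65

65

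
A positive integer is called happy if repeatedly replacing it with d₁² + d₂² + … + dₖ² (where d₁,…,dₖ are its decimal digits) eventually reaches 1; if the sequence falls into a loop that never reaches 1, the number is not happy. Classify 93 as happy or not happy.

93 → 9² + 3² = 90
90 → 9² + 0² = 81
81 → 8² + 1² = 65
65 → 6² + 5² = 61
61 → 6² + 1² = 37
37 → 3² + 7² = 58
58 → 5² + 8² = 89
89 → 8² + 9² = 145
145 → 1² + 4² + 5² = 42
42 → 4² + 2² = 20
20 → 2² + 0² = 4
4 → 4² = 16
16 → 1² + 6² = 37  — 37 already seen; the sequence cycles without reaching 1.

not happy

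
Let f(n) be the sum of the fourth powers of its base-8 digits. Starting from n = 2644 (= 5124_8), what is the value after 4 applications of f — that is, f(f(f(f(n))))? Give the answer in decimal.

18

2644 = (5,1,2,4)_8 → 5⁴ + 1⁴ + 2⁴ + 4⁴ = 898
898 = (1,6,0,2)_8 → 1⁴ + 6⁴ + 0⁴ + 2⁴ = 1313
1313 = (2,4,4,1)_8 → 2⁴ + 4⁴ + 4⁴ + 1⁴ = 529
529 = (1,0,2,1)_8 → 1⁴ + 0⁴ + 2⁴ + 1⁴ = 18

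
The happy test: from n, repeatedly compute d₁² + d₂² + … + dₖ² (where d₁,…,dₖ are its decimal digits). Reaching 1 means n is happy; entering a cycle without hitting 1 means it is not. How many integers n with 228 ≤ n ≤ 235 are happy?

1

228: 228 → 72 → 53 → 34 → 25 → 29 → 85 → 89 → 145 → 42 → 20 → 4 → 16 → 37 → 58 → 89  (repeats 89)
229: 229 → 89 → 145 → 42 → 20 → 4 → 16 → 37 → 58 → 89  (repeats 89)
230: 230 → 13 → 10 → 1  (reaches 1)
231: 231 → 14 → 17 → 50 → 25 → 29 → 85 → 89 → 145 → 42 → 20 → 4 → 16 → 37 → 58 → 89  (repeats 89)
232: 232 → 17 → 50 → 25 → 29 → 85 → 89 → 145 → 42 → 20 → 4 → 16 → 37 → 58 → 89  (repeats 89)
233: 233 → 22 → 8 → 64 → 52 → 29 → 85 → 89 → 145 → 42 → 20 → 4 → 16 → 37 → 58 → 89  (repeats 89)
234: 234 → 29 → 85 → 89 → 145 → 42 → 20 → 4 → 16 → 37 → 58 → 89  (repeats 89)
235: 235 → 38 → 73 → 58 → 89 → 145 → 42 → 20 → 4 → 16 → 37 → 58  (repeats 58)
happy: 230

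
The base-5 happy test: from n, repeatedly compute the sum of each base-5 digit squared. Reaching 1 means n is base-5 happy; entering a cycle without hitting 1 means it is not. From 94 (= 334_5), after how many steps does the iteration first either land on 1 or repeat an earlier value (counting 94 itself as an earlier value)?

94 = (3,3,4)_5 → 34
34 = (1,1,4)_5 → 18
18 = (3,3)_5 → 18  — 18 repeats.
That took 3 steps.

3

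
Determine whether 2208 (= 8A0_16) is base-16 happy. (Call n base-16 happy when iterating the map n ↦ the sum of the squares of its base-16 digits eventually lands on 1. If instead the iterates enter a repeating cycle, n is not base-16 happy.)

2208 = (8,10,0)_16 → 164
164 = (10,4)_16 → 116
116 = (7,4)_16 → 65
65 = (4,1)_16 → 17
17 = (1,1)_16 → 2
2 = (2)_16 → 4
4 = (4)_16 → 16
16 = (1,0)_16 → 1  — reached 1.

base-16 happy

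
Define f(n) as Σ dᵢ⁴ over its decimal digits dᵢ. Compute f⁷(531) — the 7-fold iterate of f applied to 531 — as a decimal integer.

531 → 5⁴ + 3⁴ + 1⁴ = 707
707 → 7⁴ + 0⁴ + 7⁴ = 4802
4802 → 4⁴ + 8⁴ + 0⁴ + 2⁴ = 4368
4368 → 4⁴ + 3⁴ + 6⁴ + 8⁴ = 5729
5729 → 5⁴ + 7⁴ + 2⁴ + 9⁴ = 9603
9603 → 9⁴ + 6⁴ + 0⁴ + 3⁴ = 7938
7938 → 7⁴ + 9⁴ + 3⁴ + 8⁴ = 13139

13139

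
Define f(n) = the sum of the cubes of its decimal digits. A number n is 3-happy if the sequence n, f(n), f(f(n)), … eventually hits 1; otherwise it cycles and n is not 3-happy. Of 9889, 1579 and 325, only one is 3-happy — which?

9889: 9889 → 2482 → 592 → 862 → 736 → 586 → 853 → 664 → 496 → 1009 → 730 → 370 → 370  — repeats 370 (not 3-happy)
1579: 1579 → 1198 → 1243 → 100 → 1  — reaches 1 (3-happy)
325: 325 → 160 → 217 → 352 → 160  — repeats 160 (not 3-happy)

1579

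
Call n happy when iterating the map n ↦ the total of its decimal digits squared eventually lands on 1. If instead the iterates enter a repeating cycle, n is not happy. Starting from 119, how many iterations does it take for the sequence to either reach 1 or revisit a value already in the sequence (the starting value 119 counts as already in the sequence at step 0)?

11

119 → 1² + 1² + 9² = 1 + 1 + 81 = 83
83 → 8² + 3² = 64 + 9 = 73
73 → 7² + 3² = 49 + 9 = 58
58 → 5² + 8² = 25 + 64 = 89
89 → 8² + 9² = 64 + 81 = 145
145 → 1² + 4² + 5² = 1 + 16 + 25 = 42
42 → 4² + 2² = 16 + 4 = 20
20 → 2² + 0² = 4 + 0 = 4
4 → 4² = 16
16 → 1² + 6² = 1 + 36 = 37
37 → 3² + 7² = 9 + 49 = 58  — 58 repeats.
That took 11 steps.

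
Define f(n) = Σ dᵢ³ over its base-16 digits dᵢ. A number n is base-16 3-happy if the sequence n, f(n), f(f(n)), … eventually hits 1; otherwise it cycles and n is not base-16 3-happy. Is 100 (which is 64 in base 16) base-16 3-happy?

base-16 3-happy

100 = (6,4)_16 → 6³ + 4³ = 216 + 64 = 280
280 = (1,1,8)_16 → 1³ + 1³ + 8³ = 1 + 1 + 512 = 514
514 = (2,0,2)_16 → 2³ + 0³ + 2³ = 8 + 0 + 8 = 16
16 = (1,0)_16 → 1³ + 0³ = 1 + 0 = 1  — reached 1.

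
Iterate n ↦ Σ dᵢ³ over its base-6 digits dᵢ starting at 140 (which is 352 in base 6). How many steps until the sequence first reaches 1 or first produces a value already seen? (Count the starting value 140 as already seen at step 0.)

140 = (3,5,2)_6 → 3³ + 5³ + 2³ = 160
160 = (4,2,4)_6 → 4³ + 2³ + 4³ = 136
136 = (3,4,4)_6 → 3³ + 4³ + 4³ = 155
155 = (4,1,5)_6 → 4³ + 1³ + 5³ = 190
190 = (5,1,4)_6 → 5³ + 1³ + 4³ = 190  — 190 repeats.
That took 5 steps.

5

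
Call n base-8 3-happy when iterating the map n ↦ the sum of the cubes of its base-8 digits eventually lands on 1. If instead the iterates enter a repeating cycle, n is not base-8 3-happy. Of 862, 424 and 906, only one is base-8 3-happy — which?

424

862: 862 → 369 → 342 → 349 → 277 → 197 → 152 → 35 → 91 → 55 → 559 → 469 → 476 → 434 → 440 → 559  — repeats 559 (not base-8 3-happy)
424: 424 → 341 → 258 → 72 → 2 → 8 → 1  — reaches 1 (base-8 3-happy)
906: 906 → 226 → 99 → 92 → 92  — repeats 92 (not base-8 3-happy)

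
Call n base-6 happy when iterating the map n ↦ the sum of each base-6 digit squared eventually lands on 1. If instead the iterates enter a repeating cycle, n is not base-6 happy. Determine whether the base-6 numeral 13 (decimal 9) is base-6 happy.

9 = (1,3)_6 → 10
10 = (1,4)_6 → 17
17 = (2,5)_6 → 29
29 = (4,5)_6 → 41
41 = (1,0,5)_6 → 26
26 = (4,2)_6 → 20
20 = (3,2)_6 → 13
13 = (2,1)_6 → 5
5 = (5)_6 → 25
25 = (4,1)_6 → 17  — 17 already seen; the sequence cycles without reaching 1.

not base-6 happy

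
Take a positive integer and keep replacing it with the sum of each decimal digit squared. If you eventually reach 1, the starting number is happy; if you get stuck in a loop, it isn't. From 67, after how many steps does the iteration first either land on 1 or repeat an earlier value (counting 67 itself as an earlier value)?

10

67 → 6² + 7² = 85
85 → 8² + 5² = 89
89 → 8² + 9² = 145
145 → 1² + 4² + 5² = 42
42 → 4² + 2² = 20
20 → 2² + 0² = 4
4 → 4² = 16
16 → 1² + 6² = 37
37 → 3² + 7² = 58
58 → 5² + 8² = 89  — 89 repeats.
That took 10 steps.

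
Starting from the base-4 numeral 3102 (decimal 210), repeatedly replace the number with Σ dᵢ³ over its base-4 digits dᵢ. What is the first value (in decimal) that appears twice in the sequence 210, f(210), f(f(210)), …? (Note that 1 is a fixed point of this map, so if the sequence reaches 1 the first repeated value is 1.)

210 = (3,1,0,2)_4 → 3³ + 1³ + 0³ + 2³ = 36
36 = (2,1,0)_4 → 2³ + 1³ + 0³ = 9
9 = (2,1)_4 → 2³ + 1³ = 9  — 9 already appeared earlier.

9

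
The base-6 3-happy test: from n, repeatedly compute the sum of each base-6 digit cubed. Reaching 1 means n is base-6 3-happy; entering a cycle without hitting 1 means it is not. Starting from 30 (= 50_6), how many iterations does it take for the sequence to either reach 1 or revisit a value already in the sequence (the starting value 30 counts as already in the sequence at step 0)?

30 = (5,0)_6 → 5³ + 0³ = 125 + 0 = 125
125 = (3,2,5)_6 → 3³ + 2³ + 5³ = 27 + 8 + 125 = 160
160 = (4,2,4)_6 → 4³ + 2³ + 4³ = 64 + 8 + 64 = 136
136 = (3,4,4)_6 → 3³ + 4³ + 4³ = 27 + 64 + 64 = 155
155 = (4,1,5)_6 → 4³ + 1³ + 5³ = 64 + 1 + 125 = 190
190 = (5,1,4)_6 → 5³ + 1³ + 4³ = 125 + 1 + 64 = 190  — 190 repeats.
That took 6 steps.

6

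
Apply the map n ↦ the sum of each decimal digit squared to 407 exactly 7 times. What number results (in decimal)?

407 → 4² + 0² + 7² = 65
65 → 6² + 5² = 61
61 → 6² + 1² = 37
37 → 3² + 7² = 58
58 → 5² + 8² = 89
89 → 8² + 9² = 145
145 → 1² + 4² + 5² = 42

42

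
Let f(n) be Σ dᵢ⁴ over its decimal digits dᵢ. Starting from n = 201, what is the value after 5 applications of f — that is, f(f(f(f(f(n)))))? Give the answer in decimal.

201 → 2⁴ + 0⁴ + 1⁴ = 17
17 → 1⁴ + 7⁴ = 2402
2402 → 2⁴ + 4⁴ + 0⁴ + 2⁴ = 288
288 → 2⁴ + 8⁴ + 8⁴ = 8208
8208 → 8⁴ + 2⁴ + 0⁴ + 8⁴ = 8208

8208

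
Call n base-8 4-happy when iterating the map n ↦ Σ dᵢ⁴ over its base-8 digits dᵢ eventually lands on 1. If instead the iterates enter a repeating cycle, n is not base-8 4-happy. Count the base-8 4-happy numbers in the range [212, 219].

1

212: 212 → 353 → 882 → 1938 → 1409 → 1313 → 529 → 18 → 32 → 256 → 256  — not base-8 4-happy
213: 213 → 722 → 114 → 1313 → 529 → 18 → 32 → 256 → 256  — not base-8 4-happy
214: 214 → 1393 → 1938 → 1409 → 1313 → 529 → 18 → 32 → 256 → 256  — not base-8 4-happy
215: 215 → 2498 → 2673 → 1923 → 1458 → 2624 → 626 → 1314 → 544 → 257 → 257  — not base-8 4-happy
216: 216 → 162 → 288 → 512 → 1  — base-8 4-happy
217: 217 → 163 → 353 → 882 → 1938 → 1409 → 1313 → 529 → 18 → 32 → 256 → 256  — not base-8 4-happy
218: 218 → 178 → 1328 → 1568 → 337 → 642 → 33 → 257 → 257  — not base-8 4-happy
219: 219 → 243 → 1458 → 2624 → 626 → 1314 → 544 → 257 → 257  — not base-8 4-happy
base-8 4-happy: 216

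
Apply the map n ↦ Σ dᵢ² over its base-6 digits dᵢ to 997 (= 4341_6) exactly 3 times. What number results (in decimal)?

4

997 = (4,3,4,1)_6 → 4² + 3² + 4² + 1² = 16 + 9 + 16 + 1 = 42
42 = (1,1,0)_6 → 1² + 1² + 0² = 1 + 1 + 0 = 2
2 = (2)_6 → 2² = 4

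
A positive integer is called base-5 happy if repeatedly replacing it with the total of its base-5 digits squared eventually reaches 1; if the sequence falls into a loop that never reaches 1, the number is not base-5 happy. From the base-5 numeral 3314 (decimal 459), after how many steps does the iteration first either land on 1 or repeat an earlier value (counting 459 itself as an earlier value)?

459 = (3,3,1,4)_5 → 3² + 3² + 1² + 4² = 35
35 = (1,2,0)_5 → 1² + 2² + 0² = 5
5 = (1,0)_5 → 1² + 0² = 1  — reached 1.
That took 3 steps.

3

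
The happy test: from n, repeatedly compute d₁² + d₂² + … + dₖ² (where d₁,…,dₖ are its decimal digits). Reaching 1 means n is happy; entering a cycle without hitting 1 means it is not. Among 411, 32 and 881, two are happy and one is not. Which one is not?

411: 411 → 18 → 65 → 61 → 37 → 58 → 89 → 145 → 42 → 20 → 4 → 16 → 37  — repeats 37 (not happy)
32: 32 → 13 → 10 → 1  — reaches 1 (happy)
881: 881 → 129 → 86 → 100 → 1  — reaches 1 (happy)

411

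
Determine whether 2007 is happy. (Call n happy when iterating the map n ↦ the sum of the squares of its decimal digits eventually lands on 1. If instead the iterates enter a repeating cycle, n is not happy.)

not happy

2007 → 53
53 → 34
34 → 25
25 → 29
29 → 85
85 → 89
89 → 145
145 → 42
42 → 20
20 → 4
4 → 16
16 → 37
37 → 58
58 → 89  — 89 already seen; the sequence cycles without reaching 1.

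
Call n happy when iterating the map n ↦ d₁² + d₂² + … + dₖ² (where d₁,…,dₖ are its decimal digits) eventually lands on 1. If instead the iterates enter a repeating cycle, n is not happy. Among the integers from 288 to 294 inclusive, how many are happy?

288: 288 → 132 → 14 → 17 → 50 → 25 → 29 → 85 → 89 → 145 → 42 → 20 → 4 → 16 → 37 → 58 → 89  — not happy
289: 289 → 149 → 98 → 145 → 42 → 20 → 4 → 16 → 37 → 58 → 89 → 145  — not happy
290: 290 → 85 → 89 → 145 → 42 → 20 → 4 → 16 → 37 → 58 → 89  — not happy
291: 291 → 86 → 100 → 1  — happy
292: 292 → 89 → 145 → 42 → 20 → 4 → 16 → 37 → 58 → 89  — not happy
293: 293 → 94 → 97 → 130 → 10 → 1  — happy
294: 294 → 101 → 2 → 4 → 16 → 37 → 58 → 89 → 145 → 42 → 20 → 4  — not happy
happy: 291, 293

2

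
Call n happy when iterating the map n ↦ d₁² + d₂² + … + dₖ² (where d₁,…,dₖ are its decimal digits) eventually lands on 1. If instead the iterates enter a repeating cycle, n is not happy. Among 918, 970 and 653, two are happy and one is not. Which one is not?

918: 918 → 146 → 53 → 34 → 25 → 29 → 85 → 89 → 145 → 42 → 20 → 4 → 16 → 37 → 58 → 89  — repeats 89 (not happy)
970: 970 → 130 → 10 → 1  — reaches 1 (happy)
653: 653 → 70 → 49 → 97 → 130 → 10 → 1  — reaches 1 (happy)

918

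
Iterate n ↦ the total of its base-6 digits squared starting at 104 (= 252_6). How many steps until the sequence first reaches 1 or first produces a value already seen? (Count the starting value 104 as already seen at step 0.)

11

104 = (2,5,2)_6 → 2² + 5² + 2² = 4 + 25 + 4 = 33
33 = (5,3)_6 → 5² + 3² = 25 + 9 = 34
34 = (5,4)_6 → 5² + 4² = 25 + 16 = 41
41 = (1,0,5)_6 → 1² + 0² + 5² = 1 + 0 + 25 = 26
26 = (4,2)_6 → 4² + 2² = 16 + 4 = 20
20 = (3,2)_6 → 3² + 2² = 9 + 4 = 13
13 = (2,1)_6 → 2² + 1² = 4 + 1 = 5
5 = (5)_6 → 5² = 25
25 = (4,1)_6 → 4² + 1² = 16 + 1 = 17
17 = (2,5)_6 → 2² + 5² = 4 + 25 = 29
29 = (4,5)_6 → 4² + 5² = 16 + 25 = 41  — 41 repeats.
That took 11 steps.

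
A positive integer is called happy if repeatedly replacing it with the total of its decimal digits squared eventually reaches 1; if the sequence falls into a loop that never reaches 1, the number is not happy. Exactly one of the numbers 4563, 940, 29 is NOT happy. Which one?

29

4563: 4563 → 86 → 100 → 1  — reaches 1 (happy)
940: 940 → 97 → 130 → 10 → 1  — reaches 1 (happy)
29: 29 → 85 → 89 → 145 → 42 → 20 → 4 → 16 → 37 → 58 → 89  — repeats 89 (not happy)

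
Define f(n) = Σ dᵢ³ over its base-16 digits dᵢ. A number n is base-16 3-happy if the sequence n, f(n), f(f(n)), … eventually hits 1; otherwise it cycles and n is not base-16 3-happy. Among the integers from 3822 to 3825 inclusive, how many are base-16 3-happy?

3822: 3822 → 8232 → 528 → 9 → 729 → 2934 → 1890 → 567 → 378 → 1344 → 189 → 3528 → 4437 → 252 → 5103 → 6147 → 540 → 1737 → 2673 → 1344  — not base-16 3-happy
3823: 3823 → 8863 → 4120 → 514 → 16 → 1  — base-16 3-happy
3824: 3824 → 6119 → 3431 → 2756 → 2792 → 4256 → 1001 → 3500 → 4925 → 2252 → 3968 → 3887 → 6758 → 1433 → 1583 → 3599 → 6119  — not base-16 3-happy
3825: 3825 → 6120 → 3600 → 2745 → 3060 → 4770 → 1017 → 4131 → 36 → 72 → 576 → 72  — not base-16 3-happy
base-16 3-happy: 3823

1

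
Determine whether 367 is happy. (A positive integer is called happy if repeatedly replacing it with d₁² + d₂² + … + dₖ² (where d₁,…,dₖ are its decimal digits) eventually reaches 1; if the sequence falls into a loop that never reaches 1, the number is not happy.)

367 → 94
94 → 97
97 → 130
130 → 10
10 → 1  — reached 1.

happy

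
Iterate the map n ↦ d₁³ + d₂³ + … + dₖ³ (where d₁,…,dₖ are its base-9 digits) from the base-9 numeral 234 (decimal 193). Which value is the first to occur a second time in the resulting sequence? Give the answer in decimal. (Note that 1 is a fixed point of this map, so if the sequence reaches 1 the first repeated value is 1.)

193 = (2,3,4)_9 → 2³ + 3³ + 4³ = 8 + 27 + 64 = 99
99 = (1,2,0)_9 → 1³ + 2³ + 0³ = 1 + 8 + 0 = 9
9 = (1,0)_9 → 1³ + 0³ = 1 + 0 = 1  — reached the fixed point 1.
1 → 1, so 1 is the first repeated value.

1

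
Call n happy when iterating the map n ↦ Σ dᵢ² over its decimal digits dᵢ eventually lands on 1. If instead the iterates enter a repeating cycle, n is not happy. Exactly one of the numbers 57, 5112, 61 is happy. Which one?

5112

57: 57 → 74 → 65 → 61 → 37 → 58 → 89 → 145 → 42 → 20 → 4 → 16 → 37  — repeats 37 (not happy)
5112: 5112 → 31 → 10 → 1  — reaches 1 (happy)
61: 61 → 37 → 58 → 89 → 145 → 42 → 20 → 4 → 16 → 37  — repeats 37 (not happy)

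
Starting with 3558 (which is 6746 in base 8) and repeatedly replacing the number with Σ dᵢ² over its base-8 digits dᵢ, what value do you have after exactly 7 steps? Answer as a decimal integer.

16

3558 = (6,7,4,6)_8 → 137
137 = (2,1,1)_8 → 6
6 = (6)_8 → 36
36 = (4,4)_8 → 32
32 = (4,0)_8 → 16
16 = (2,0)_8 → 4
4 = (4)_8 → 16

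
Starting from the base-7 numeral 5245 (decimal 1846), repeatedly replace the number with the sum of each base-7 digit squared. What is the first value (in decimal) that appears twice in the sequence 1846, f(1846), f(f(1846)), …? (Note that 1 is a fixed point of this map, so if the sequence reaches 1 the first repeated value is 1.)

1846 = (5,2,4,5)_7 → 5² + 2² + 4² + 5² = 25 + 4 + 16 + 25 = 70
70 = (1,3,0)_7 → 1² + 3² + 0² = 1 + 9 + 0 = 10
10 = (1,3)_7 → 1² + 3² = 1 + 9 = 10  — 10 already appeared earlier.

10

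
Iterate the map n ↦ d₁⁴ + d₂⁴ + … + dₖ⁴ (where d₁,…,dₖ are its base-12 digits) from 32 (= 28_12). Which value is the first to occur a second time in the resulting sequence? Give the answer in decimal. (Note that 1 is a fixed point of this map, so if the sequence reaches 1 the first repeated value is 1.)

20016

32 = (2,8)_12 → 2⁴ + 8⁴ = 16 + 4096 = 4112
4112 = (2,4,6,8)_12 → 2⁴ + 4⁴ + 6⁴ + 8⁴ = 16 + 256 + 1296 + 4096 = 5664
5664 = (3,3,4,0)_12 → 3⁴ + 3⁴ + 4⁴ + 0⁴ = 81 + 81 + 256 + 0 = 418
418 = (2,10,10)_12 → 2⁴ + 10⁴ + 10⁴ = 16 + 10000 + 10000 = 20016
20016 = (11,7,0,0)_12 → 11⁴ + 7⁴ + 0⁴ + 0⁴ = 14641 + 2401 + 0 + 0 = 17042
17042 = (9,10,4,2)_12 → 9⁴ + 10⁴ + 4⁴ + 2⁴ = 6561 + 10000 + 256 + 16 = 16833
16833 = (9,8,10,9)_12 → 9⁴ + 8⁴ + 10⁴ + 9⁴ = 6561 + 4096 + 10000 + 6561 = 27218
27218 = (1,3,9,0,2)_12 → 1⁴ + 3⁴ + 9⁴ + 0⁴ + 2⁴ = 1 + 81 + 6561 + 0 + 16 = 6659
6659 = (3,10,2,11)_12 → 3⁴ + 10⁴ + 2⁴ + 11⁴ = 81 + 10000 + 16 + 14641 = 24738
24738 = (1,2,3,9,6)_12 → 1⁴ + 2⁴ + 3⁴ + 9⁴ + 6⁴ = 1 + 16 + 81 + 6561 + 1296 = 7955
7955 = (4,7,2,11)_12 → 4⁴ + 7⁴ + 2⁴ + 11⁴ = 256 + 2401 + 16 + 14641 = 17314
17314 = (10,0,2,10)_12 → 10⁴ + 0⁴ + 2⁴ + 10⁴ = 10000 + 0 + 16 + 10000 = 20016  — 20016 already appeared earlier.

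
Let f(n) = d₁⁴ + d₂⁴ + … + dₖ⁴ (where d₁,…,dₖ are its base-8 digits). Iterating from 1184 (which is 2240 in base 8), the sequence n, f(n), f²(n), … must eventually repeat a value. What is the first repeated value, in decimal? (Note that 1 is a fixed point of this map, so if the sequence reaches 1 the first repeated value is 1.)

1184 = (2,2,4,0)_8 → 2⁴ + 2⁴ + 4⁴ + 0⁴ = 16 + 16 + 256 + 0 = 288
288 = (4,4,0)_8 → 4⁴ + 4⁴ + 0⁴ = 256 + 256 + 0 = 512
512 = (1,0,0,0)_8 → 1⁴ + 0⁴ + 0⁴ + 0⁴ = 1 + 0 + 0 + 0 = 1  — reached the fixed point 1.
1 → 1, so 1 is the first repeated value.

1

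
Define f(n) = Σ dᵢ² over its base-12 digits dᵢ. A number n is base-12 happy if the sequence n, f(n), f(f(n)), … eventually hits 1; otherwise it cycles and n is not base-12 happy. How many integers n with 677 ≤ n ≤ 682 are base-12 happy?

677: 677 → 105 → 145 → 2 → 4 → 16 → 17 → 26 → 8 → 64 → 41 → 34 → 104 → 128 → 164 → 66 → 61 → 26  (repeats 26)
678: 678 → 116 → 145 → 2 → 4 → 16 → 17 → 26 → 8 → 64 → 41 → 34 → 104 → 128 → 164 → 66 → 61 → 26  (repeats 26)
679: 679 → 129 → 181 → 11 → 121 → 101 → 89 → 74 → 40 → 25 → 5 → 25  (repeats 25)
680: 680 → 144 → 1  (reaches 1)
681: 681 → 161 → 27 → 13 → 2 → 4 → 16 → 17 → 26 → 8 → 64 → 41 → 34 → 104 → 128 → 164 → 66 → 61 → 26  (repeats 26)
682: 682 → 180 → 10 → 100 → 80 → 100  (repeats 100)
base-12 happy: 680

1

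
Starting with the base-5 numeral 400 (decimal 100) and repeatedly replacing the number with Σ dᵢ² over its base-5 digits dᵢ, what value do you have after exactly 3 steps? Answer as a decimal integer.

4

100 = (4,0,0)_5 → 4² + 0² + 0² = 16
16 = (3,1)_5 → 3² + 1² = 10
10 = (2,0)_5 → 2² + 0² = 4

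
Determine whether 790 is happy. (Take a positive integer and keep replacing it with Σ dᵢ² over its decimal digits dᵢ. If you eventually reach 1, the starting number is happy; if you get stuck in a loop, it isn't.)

790 → 7² + 9² + 0² = 49 + 81 + 0 = 130
130 → 1² + 3² + 0² = 1 + 9 + 0 = 10
10 → 1² + 0² = 1 + 0 = 1  — reached 1.

happy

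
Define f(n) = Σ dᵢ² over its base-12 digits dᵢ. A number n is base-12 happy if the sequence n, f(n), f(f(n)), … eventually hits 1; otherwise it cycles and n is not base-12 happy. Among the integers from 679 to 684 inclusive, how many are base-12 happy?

1

679: 679 → 129 → 181 → 11 → 121 → 101 → 89 → 74 → 40 → 25 → 5 → 25  (repeats 25)
680: 680 → 144 → 1  (reaches 1)
681: 681 → 161 → 27 → 13 → 2 → 4 → 16 → 17 → 26 → 8 → 64 → 41 → 34 → 104 → 128 → 164 → 66 → 61 → 26  (repeats 26)
682: 682 → 180 → 10 → 100 → 80 → 100  (repeats 100)
683: 683 → 201 → 98 → 68 → 89 → 74 → 40 → 25 → 5 → 25  (repeats 25)
684: 684 → 97 → 65 → 50 → 20 → 65  (repeats 65)
base-12 happy: 680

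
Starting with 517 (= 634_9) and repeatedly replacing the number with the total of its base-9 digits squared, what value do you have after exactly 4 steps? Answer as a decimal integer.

65

517 = (6,3,4)_9 → 6² + 3² + 4² = 61
61 = (6,7)_9 → 6² + 7² = 85
85 = (1,0,4)_9 → 1² + 0² + 4² = 17
17 = (1,8)_9 → 1² + 8² = 65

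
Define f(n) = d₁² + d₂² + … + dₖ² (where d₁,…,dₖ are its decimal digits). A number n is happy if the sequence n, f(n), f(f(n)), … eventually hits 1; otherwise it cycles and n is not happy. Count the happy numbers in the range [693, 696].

1

693: 693 → 126 → 41 → 17 → 50 → 25 → 29 → 85 → 89 → 145 → 42 → 20 → 4 → 16 → 37 → 58 → 89  — not happy
694: 694 → 133 → 19 → 82 → 68 → 100 → 1  — happy
695: 695 → 142 → 21 → 5 → 25 → 29 → 85 → 89 → 145 → 42 → 20 → 4 → 16 → 37 → 58 → 89  — not happy
696: 696 → 153 → 35 → 34 → 25 → 29 → 85 → 89 → 145 → 42 → 20 → 4 → 16 → 37 → 58 → 89  — not happy
happy: 694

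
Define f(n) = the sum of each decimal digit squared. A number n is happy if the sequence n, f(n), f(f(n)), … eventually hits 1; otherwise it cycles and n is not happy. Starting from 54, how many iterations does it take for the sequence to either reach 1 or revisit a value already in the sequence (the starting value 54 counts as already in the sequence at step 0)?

54 → 5² + 4² = 41
41 → 4² + 1² = 17
17 → 1² + 7² = 50
50 → 5² + 0² = 25
25 → 2² + 5² = 29
29 → 2² + 9² = 85
85 → 8² + 5² = 89
89 → 8² + 9² = 145
145 → 1² + 4² + 5² = 42
42 → 4² + 2² = 20
20 → 2² + 0² = 4
4 → 4² = 16
16 → 1² + 6² = 37
37 → 3² + 7² = 58
58 → 5² + 8² = 89  — 89 repeats.
That took 15 steps.

15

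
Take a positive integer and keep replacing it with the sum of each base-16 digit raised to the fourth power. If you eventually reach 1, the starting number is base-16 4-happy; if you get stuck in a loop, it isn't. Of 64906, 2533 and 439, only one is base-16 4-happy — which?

64906

64906: 64906 → 93282 → 23345 → 15348 → 65603 → 338 → 642 → 4128 → 17 → 2 → 16 → 1  — reaches 1 (base-16 4-happy)
2533: 2533 → 45602 → 14689 → 7939 → 50707 → 22114 → 3233 → 30737 → 6499 → 7939  — repeats 7939 (not base-16 4-happy)
439: 439 → 17043 → 6914 → 14658 → 6914  — repeats 6914 (not base-16 4-happy)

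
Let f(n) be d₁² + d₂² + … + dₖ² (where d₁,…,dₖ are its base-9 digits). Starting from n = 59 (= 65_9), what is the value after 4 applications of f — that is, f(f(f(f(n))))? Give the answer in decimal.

59 = (6,5)_9 → 61
61 = (6,7)_9 → 85
85 = (1,0,4)_9 → 17
17 = (1,8)_9 → 65

65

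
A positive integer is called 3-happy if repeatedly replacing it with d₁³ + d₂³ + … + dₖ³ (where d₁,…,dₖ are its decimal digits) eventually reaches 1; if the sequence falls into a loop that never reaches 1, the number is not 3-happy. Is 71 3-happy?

71 → 344
344 → 155
155 → 251
251 → 134
134 → 92
92 → 737
737 → 713
713 → 371
371 → 371  — 371 already seen; the sequence cycles without reaching 1.

not 3-happy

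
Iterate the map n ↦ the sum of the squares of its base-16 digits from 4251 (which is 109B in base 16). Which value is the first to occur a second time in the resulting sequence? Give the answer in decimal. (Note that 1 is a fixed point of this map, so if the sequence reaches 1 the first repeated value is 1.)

4251 = (1,0,9,11)_16 → 1² + 0² + 9² + 11² = 203
203 = (12,11)_16 → 12² + 11² = 265
265 = (1,0,9)_16 → 1² + 0² + 9² = 82
82 = (5,2)_16 → 5² + 2² = 29
29 = (1,13)_16 → 1² + 13² = 170
170 = (10,10)_16 → 10² + 10² = 200
200 = (12,8)_16 → 12² + 8² = 208
208 = (13,0)_16 → 13² + 0² = 169
169 = (10,9)_16 → 10² + 9² = 181
181 = (11,5)_16 → 11² + 5² = 146
146 = (9,2)_16 → 9² + 2² = 85
85 = (5,5)_16 → 5² + 5² = 50
50 = (3,2)_16 → 3² + 2² = 13
13 = (13)_16 → 13² = 169  — 169 already appeared earlier.

169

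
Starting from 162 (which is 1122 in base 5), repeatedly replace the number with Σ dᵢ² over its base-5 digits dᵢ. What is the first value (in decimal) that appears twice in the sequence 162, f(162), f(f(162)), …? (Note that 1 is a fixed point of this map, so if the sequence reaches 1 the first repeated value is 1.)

10

162 = (1,1,2,2)_5 → 1² + 1² + 2² + 2² = 1 + 1 + 4 + 4 = 10
10 = (2,0)_5 → 2² + 0² = 4 + 0 = 4
4 = (4)_5 → 4² = 16
16 = (3,1)_5 → 3² + 1² = 9 + 1 = 10  — 10 already appeared earlier.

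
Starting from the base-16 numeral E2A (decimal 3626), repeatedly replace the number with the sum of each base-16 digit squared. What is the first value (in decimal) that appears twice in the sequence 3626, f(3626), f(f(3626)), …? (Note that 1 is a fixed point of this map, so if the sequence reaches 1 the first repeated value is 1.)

1

3626 = (14,2,10)_16 → 300
300 = (1,2,12)_16 → 149
149 = (9,5)_16 → 106
106 = (6,10)_16 → 136
136 = (8,8)_16 → 128
128 = (8,0)_16 → 64
64 = (4,0)_16 → 16
16 = (1,0)_16 → 1  — reached the fixed point 1.
1 → 1, so 1 is the first repeated value.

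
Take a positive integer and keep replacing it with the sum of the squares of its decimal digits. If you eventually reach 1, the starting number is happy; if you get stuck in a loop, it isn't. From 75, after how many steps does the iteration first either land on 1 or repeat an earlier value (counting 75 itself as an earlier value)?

75 → 7² + 5² = 49 + 25 = 74
74 → 7² + 4² = 49 + 16 = 65
65 → 6² + 5² = 36 + 25 = 61
61 → 6² + 1² = 36 + 1 = 37
37 → 3² + 7² = 9 + 49 = 58
58 → 5² + 8² = 25 + 64 = 89
89 → 8² + 9² = 64 + 81 = 145
145 → 1² + 4² + 5² = 1 + 16 + 25 = 42
42 → 4² + 2² = 16 + 4 = 20
20 → 2² + 0² = 4 + 0 = 4
4 → 4² = 16
16 → 1² + 6² = 1 + 36 = 37  — 37 repeats.
That took 12 steps.

12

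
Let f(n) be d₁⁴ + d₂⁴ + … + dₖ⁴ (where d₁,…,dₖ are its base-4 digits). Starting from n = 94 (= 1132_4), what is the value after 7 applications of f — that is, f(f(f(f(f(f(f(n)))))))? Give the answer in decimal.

1

94 = (1,1,3,2)_4 → 1⁴ + 1⁴ + 3⁴ + 2⁴ = 1 + 1 + 81 + 16 = 99
99 = (1,2,0,3)_4 → 1⁴ + 2⁴ + 0⁴ + 3⁴ = 1 + 16 + 0 + 81 = 98
98 = (1,2,0,2)_4 → 1⁴ + 2⁴ + 0⁴ + 2⁴ = 1 + 16 + 0 + 16 = 33
33 = (2,0,1)_4 → 2⁴ + 0⁴ + 1⁴ = 16 + 0 + 1 = 17
17 = (1,0,1)_4 → 1⁴ + 0⁴ + 1⁴ = 1 + 0 + 1 = 2
2 = (2)_4 → 2⁴ = 16
16 = (1,0,0)_4 → 1⁴ + 0⁴ + 0⁴ = 1 + 0 + 0 = 1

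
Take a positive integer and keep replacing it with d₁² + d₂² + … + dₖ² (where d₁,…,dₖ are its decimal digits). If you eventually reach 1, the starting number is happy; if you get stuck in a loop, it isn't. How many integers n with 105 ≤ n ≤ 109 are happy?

105: 105 → 26 → 40 → 16 → 37 → 58 → 89 → 145 → 42 → 20 → 4 → 16  — not happy
106: 106 → 37 → 58 → 89 → 145 → 42 → 20 → 4 → 16 → 37  — not happy
107: 107 → 50 → 25 → 29 → 85 → 89 → 145 → 42 → 20 → 4 → 16 → 37 → 58 → 89  — not happy
108: 108 → 65 → 61 → 37 → 58 → 89 → 145 → 42 → 20 → 4 → 16 → 37  — not happy
109: 109 → 82 → 68 → 100 → 1  — happy
happy: 109

1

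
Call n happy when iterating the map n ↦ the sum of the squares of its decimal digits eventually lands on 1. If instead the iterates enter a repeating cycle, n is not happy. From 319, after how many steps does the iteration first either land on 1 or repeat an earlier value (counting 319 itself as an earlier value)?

319 → 3² + 1² + 9² = 9 + 1 + 81 = 91
91 → 9² + 1² = 81 + 1 = 82
82 → 8² + 2² = 64 + 4 = 68
68 → 6² + 8² = 36 + 64 = 100
100 → 1² + 0² + 0² = 1 + 0 + 0 = 1  — reached 1.
That took 5 steps.

5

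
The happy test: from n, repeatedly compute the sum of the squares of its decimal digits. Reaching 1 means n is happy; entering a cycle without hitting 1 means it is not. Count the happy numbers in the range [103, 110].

103: 103 → 10 → 1  (reaches 1)
104: 104 → 17 → 50 → 25 → 29 → 85 → 89 → 145 → 42 → 20 → 4 → 16 → 37 → 58 → 89  (repeats 89)
105: 105 → 26 → 40 → 16 → 37 → 58 → 89 → 145 → 42 → 20 → 4 → 16  (repeats 16)
106: 106 → 37 → 58 → 89 → 145 → 42 → 20 → 4 → 16 → 37  (repeats 37)
107: 107 → 50 → 25 → 29 → 85 → 89 → 145 → 42 → 20 → 4 → 16 → 37 → 58 → 89  (repeats 89)
108: 108 → 65 → 61 → 37 → 58 → 89 → 145 → 42 → 20 → 4 → 16 → 37  (repeats 37)
109: 109 → 82 → 68 → 100 → 1  (reaches 1)
110: 110 → 2 → 4 → 16 → 37 → 58 → 89 → 145 → 42 → 20 → 4  (repeats 4)
happy: 103, 109

2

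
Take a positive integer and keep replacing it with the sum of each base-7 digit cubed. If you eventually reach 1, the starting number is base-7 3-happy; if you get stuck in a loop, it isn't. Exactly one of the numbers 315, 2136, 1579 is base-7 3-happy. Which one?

315: 315 → 243 → 405 → 219 → 99 → 9 → 9  — repeats 9 (not base-7 3-happy)
2136: 2136 → 282 → 258 → 342 → 648 → 282  — repeats 282 (not base-7 3-happy)
1579: 1579 → 193 → 307 → 433 → 343 → 1  — reaches 1 (base-7 3-happy)

1579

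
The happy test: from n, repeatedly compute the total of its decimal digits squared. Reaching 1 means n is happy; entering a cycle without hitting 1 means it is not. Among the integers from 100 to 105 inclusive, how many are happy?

100: 100 → 1  (reaches 1)
101: 101 → 2 → 4 → 16 → 37 → 58 → 89 → 145 → 42 → 20 → 4  (repeats 4)
102: 102 → 5 → 25 → 29 → 85 → 89 → 145 → 42 → 20 → 4 → 16 → 37 → 58 → 89  (repeats 89)
103: 103 → 10 → 1  (reaches 1)
104: 104 → 17 → 50 → 25 → 29 → 85 → 89 → 145 → 42 → 20 → 4 → 16 → 37 → 58 → 89  (repeats 89)
105: 105 → 26 → 40 → 16 → 37 → 58 → 89 → 145 → 42 → 20 → 4 → 16  (repeats 16)
happy: 100, 103

2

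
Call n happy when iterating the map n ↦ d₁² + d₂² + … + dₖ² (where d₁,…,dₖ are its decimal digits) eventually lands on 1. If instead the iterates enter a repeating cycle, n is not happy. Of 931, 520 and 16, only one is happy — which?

931: 931 → 91 → 82 → 68 → 100 → 1  — reaches 1 (happy)
520: 520 → 29 → 85 → 89 → 145 → 42 → 20 → 4 → 16 → 37 → 58 → 89  — repeats 89 (not happy)
16: 16 → 37 → 58 → 89 → 145 → 42 → 20 → 4 → 16  — repeats 16 (not happy)

931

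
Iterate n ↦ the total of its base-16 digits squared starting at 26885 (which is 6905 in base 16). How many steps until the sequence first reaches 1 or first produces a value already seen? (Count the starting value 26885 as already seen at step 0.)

7

26885 = (6,9,0,5)_16 → 6² + 9² + 0² + 5² = 142
142 = (8,14)_16 → 8² + 14² = 260
260 = (1,0,4)_16 → 1² + 0² + 4² = 17
17 = (1,1)_16 → 1² + 1² = 2
2 = (2)_16 → 2² = 4
4 = (4)_16 → 4² = 16
16 = (1,0)_16 → 1² + 0² = 1  — reached 1.
That took 7 steps.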